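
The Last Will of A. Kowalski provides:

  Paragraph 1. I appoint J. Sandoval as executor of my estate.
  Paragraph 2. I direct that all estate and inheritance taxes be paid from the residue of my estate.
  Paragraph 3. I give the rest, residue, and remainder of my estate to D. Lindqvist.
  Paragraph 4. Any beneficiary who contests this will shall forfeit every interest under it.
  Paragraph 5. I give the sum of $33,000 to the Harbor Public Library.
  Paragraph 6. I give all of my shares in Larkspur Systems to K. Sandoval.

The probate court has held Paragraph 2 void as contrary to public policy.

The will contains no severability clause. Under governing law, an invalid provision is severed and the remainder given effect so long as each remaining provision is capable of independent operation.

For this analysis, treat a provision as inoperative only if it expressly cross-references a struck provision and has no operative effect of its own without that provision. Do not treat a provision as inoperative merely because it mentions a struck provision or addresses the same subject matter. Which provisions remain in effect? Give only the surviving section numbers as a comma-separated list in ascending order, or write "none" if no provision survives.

Paragraph 2 is struck. Nothing else in the will is defined by reference to Paragraph 2. With no severability clause, the stated default rule severs what cannot stand and enforces each remaining provision that can operate on its own. That leaves Paragraph 1, Paragraph 3, Paragraph 4, Paragraph 5, and Paragraph 6 in effect.

1, 3, 4, 5, 6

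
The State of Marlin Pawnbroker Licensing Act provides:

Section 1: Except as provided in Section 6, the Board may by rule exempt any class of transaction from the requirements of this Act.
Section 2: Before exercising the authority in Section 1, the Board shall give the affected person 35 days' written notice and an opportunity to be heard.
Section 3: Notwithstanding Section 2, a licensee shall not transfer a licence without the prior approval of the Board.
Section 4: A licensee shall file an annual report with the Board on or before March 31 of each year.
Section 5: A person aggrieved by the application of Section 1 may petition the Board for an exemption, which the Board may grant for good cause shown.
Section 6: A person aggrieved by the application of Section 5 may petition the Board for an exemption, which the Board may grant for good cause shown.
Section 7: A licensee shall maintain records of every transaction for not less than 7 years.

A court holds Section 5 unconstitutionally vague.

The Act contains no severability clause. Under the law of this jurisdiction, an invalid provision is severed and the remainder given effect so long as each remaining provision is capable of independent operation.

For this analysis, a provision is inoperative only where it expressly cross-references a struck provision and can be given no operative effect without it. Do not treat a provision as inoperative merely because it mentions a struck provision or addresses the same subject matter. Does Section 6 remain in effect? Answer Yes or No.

Section 5 is struck. Section 6 has no operative effect of its own apart from Section 5 and is therefore inoperative. Although Section 1 refers to Section 6, its operative terms do not depend on Section 6, so it remains in effect. Under the stated default rule, only provisions that cannot operate independently fall away; the rest are enforced. The provisions still in force are Section 1, Section 2, Section 3, Section 4, and Section 7. Section 6 is among the inoperative provisions, so the answer is no.

No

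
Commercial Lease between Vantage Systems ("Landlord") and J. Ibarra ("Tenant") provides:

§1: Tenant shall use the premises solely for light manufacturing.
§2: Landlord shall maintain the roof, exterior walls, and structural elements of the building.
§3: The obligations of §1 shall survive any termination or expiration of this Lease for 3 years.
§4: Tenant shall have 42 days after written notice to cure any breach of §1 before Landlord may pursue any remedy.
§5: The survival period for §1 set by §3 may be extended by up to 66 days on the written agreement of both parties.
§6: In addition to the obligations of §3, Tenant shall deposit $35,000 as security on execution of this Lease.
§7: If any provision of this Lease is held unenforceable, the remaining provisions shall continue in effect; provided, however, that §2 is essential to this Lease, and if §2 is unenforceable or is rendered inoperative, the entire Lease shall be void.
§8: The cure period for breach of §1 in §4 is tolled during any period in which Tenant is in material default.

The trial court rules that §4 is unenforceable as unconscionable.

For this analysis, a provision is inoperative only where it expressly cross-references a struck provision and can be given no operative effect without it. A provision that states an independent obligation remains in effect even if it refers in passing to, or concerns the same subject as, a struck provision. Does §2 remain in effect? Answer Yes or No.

§4 is struck. §8 has no operative effect of its own apart from §4 and is therefore inoperative. §7 makes §2 an essential term, but §2 is unaffected, so the severability proviso in §7 preserves the remaining provisions. §1, §2, §3, §5, §6, and §7 remain in effect. §2 is among the surviving provisions, so the answer is yes.

Yes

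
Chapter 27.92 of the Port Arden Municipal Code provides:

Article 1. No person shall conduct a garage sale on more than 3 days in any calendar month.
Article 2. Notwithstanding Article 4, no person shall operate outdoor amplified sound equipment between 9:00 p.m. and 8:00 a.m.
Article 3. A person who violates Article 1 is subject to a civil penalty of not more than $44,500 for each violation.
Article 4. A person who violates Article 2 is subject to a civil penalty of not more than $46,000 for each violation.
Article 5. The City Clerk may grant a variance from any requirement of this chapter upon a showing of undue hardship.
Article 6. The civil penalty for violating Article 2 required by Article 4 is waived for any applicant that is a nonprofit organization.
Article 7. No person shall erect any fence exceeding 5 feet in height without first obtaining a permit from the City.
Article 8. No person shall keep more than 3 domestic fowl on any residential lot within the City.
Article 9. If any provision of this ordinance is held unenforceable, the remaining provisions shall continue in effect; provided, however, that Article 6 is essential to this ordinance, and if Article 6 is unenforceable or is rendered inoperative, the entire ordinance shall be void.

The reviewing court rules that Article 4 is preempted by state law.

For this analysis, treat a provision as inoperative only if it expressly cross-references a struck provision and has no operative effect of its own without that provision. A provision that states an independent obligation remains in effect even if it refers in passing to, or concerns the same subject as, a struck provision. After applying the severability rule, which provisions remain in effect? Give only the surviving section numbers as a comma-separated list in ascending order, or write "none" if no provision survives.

Article 4 is struck. Article 6 does nothing except set the nonprofit waiver of the civil penalty for violating Article 2 by reference to Article 4; with Article 4 gone it has no independent effect and is inoperative. Article 9 makes Article 6 an essential term, and Article 6 has been rendered inoperative by the cascade; under Article 9, the entire ordinance is therefore void. No provision of the ordinance survives.

none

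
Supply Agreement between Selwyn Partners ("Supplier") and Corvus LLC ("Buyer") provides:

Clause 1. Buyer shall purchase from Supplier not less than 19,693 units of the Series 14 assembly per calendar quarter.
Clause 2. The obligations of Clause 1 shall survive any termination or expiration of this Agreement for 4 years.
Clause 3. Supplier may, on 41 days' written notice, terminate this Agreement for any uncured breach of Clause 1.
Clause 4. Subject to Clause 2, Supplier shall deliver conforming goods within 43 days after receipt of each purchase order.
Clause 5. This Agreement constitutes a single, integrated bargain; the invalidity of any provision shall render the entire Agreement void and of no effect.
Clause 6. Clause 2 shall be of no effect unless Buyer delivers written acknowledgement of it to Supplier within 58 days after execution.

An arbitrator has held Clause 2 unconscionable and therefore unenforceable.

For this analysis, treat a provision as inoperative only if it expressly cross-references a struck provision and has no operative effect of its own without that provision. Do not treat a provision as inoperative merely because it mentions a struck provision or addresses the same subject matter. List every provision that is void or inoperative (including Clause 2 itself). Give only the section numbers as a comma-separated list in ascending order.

1, 2, 3, 4, 5, 6

Clause 2 is struck. The only function of Clause 6 is the acknowledgement condition for Clause 2, so it cannot stand once Clause 2 is removed. Clause 5 provides that the Agreement is not severable, so the invalidity of any one provision voids the entire Agreement. No provision of the Agreement survives.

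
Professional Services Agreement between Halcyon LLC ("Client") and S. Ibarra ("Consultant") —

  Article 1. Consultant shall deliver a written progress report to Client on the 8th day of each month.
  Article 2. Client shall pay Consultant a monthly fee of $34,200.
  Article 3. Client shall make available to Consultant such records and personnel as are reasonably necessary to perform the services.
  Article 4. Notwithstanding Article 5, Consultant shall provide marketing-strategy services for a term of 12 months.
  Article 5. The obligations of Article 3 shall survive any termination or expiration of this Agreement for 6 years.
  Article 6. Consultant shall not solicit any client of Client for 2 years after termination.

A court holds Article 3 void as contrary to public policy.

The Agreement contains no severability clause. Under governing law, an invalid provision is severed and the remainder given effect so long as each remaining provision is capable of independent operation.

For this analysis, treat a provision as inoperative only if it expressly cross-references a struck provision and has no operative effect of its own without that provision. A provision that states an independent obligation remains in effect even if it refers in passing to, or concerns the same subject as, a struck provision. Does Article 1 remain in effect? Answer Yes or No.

Yes

Article 3 is struck. The only function of Article 5 is the survival period for Article 3, so it cannot stand once Article 3 is removed. Although Article 4 refers to Article 5, its operative terms do not depend on Article 5, so it remains in effect. With no severability clause, the stated default rule severs what cannot stand and enforces each remaining provision that can operate on its own. The provisions still in force are Article 1, Article 2, Article 4, and Article 6. Article 1 is among the surviving provisions, so the answer is yes.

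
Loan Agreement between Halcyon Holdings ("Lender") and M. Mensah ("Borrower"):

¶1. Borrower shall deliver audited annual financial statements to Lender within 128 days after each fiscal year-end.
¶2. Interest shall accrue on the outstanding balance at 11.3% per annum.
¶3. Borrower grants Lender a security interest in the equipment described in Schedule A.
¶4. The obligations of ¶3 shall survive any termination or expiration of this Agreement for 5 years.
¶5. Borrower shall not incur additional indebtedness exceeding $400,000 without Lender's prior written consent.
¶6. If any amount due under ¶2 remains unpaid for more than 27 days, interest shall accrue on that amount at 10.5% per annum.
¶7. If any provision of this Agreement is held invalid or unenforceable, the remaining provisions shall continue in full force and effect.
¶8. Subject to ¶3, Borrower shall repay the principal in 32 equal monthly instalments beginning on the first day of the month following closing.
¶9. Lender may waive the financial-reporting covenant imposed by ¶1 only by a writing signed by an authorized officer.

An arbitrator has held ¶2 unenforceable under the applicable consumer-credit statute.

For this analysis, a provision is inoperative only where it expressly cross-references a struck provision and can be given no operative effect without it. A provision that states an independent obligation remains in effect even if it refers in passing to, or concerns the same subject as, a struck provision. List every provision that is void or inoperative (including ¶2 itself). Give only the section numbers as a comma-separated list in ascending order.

¶2 is struck. ¶6 does nothing except set the default interest on the interest charge by reference to ¶2; with ¶2 gone it has no independent effect and is inoperative. ¶7 is a severability clause and preserves every provision that can still be given independent effect. The provisions still in force are ¶1, ¶3, ¶4, ¶5, ¶7, ¶8, and ¶9.

2, 6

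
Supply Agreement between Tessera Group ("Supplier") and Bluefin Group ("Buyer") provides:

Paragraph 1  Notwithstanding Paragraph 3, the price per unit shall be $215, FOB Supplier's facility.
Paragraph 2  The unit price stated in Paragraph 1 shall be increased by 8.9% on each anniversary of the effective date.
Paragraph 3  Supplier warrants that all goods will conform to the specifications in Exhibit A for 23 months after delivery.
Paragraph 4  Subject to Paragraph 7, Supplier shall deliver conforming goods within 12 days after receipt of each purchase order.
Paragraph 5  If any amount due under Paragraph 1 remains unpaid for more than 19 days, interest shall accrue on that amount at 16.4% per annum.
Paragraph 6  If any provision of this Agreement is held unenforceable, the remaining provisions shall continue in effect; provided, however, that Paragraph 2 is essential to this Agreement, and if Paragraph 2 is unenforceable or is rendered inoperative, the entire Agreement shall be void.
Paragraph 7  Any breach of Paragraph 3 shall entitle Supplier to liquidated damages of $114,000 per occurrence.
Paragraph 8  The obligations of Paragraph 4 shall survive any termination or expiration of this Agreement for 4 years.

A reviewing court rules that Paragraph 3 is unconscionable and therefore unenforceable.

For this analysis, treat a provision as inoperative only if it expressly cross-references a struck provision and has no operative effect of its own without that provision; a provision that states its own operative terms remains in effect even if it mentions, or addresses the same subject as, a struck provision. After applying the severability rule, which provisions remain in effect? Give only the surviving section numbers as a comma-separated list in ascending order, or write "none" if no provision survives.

Paragraph 3 is struck. Paragraph 7 does nothing except set the liquidated-damages amount by reference to Paragraph 3; with Paragraph 3 gone it has no independent effect and is inoperative. Paragraph 4 mentions Paragraph 7 but its own obligation stands independently of Paragraph 7, so Paragraph 4 is not affected. Although Paragraph 1 refers to Paragraph 3, its operative terms do not depend on Paragraph 3, so it remains in effect. Paragraph 6 makes Paragraph 2 an essential term, but Paragraph 2 is unaffected, so the severability proviso in Paragraph 6 preserves the remaining provisions. The provisions still in force are Paragraph 1, Paragraph 2, Paragraph 4, Paragraph 5, Paragraph 6, and Paragraph 8.

1, 2, 4, 5, 6, 8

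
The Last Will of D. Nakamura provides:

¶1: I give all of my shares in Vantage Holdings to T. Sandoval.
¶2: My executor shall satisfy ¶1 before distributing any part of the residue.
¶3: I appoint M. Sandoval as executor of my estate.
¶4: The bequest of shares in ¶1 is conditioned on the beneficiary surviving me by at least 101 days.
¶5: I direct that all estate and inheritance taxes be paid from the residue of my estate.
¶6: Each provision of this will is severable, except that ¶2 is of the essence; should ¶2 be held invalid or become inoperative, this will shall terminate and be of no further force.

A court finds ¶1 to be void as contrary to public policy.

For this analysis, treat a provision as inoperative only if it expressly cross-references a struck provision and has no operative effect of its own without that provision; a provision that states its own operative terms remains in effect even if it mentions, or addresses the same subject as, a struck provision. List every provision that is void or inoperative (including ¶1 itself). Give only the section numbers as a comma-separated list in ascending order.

¶1 is struck. The only function of ¶2 is the priority direction for ¶1, so it cannot stand once ¶1 is removed. ¶4 merely fixes the survivorship condition on ¶1; with ¶1 gone it has nothing to operate on and falls away. ¶6 makes ¶2 an essential term, and ¶2 has been rendered inoperative by the cascade; under ¶6, the entire will is therefore void. No provision of the will survives.

1, 2, 3, 4, 5, 6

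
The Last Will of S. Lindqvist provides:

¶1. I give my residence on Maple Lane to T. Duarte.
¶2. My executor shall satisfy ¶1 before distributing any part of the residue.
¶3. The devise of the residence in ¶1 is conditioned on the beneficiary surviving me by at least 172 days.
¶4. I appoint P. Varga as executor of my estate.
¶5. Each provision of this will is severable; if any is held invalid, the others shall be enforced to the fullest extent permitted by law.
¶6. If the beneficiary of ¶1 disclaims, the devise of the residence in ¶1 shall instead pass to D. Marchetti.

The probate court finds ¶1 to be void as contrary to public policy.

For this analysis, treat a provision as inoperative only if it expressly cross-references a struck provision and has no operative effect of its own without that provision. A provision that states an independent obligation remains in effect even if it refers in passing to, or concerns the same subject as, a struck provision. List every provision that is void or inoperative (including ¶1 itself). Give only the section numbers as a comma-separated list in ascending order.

1, 2, 3, 6

¶1 is struck. ¶2 merely fixes the priority direction for ¶1; with ¶1 gone it has nothing to operate on and falls away. ¶3 has no operative effect of its own apart from ¶1 and is therefore inoperative. ¶6 has no operative effect of its own apart from ¶1 and is therefore inoperative. ¶5 is a severability clause and preserves every provision that can still be given independent effect. That leaves ¶4 and ¶5 in effect.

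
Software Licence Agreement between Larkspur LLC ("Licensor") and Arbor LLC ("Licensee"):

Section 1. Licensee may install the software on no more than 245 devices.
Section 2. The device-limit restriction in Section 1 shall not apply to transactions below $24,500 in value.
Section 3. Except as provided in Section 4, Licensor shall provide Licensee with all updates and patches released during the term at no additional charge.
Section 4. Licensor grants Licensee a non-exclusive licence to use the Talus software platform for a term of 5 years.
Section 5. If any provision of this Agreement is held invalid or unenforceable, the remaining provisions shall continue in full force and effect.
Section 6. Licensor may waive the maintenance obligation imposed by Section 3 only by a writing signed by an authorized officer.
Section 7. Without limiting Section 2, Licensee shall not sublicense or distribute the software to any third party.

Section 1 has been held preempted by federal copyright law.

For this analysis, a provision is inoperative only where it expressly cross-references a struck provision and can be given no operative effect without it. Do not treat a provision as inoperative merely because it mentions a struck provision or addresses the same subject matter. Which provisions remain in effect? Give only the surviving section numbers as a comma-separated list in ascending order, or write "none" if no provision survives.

3, 4, 5, 6, 7

Section 1 is struck. Section 2 does nothing except set the carve-out from the device-limit restriction by reference to Section 1; with Section 1 gone it has no independent effect and is inoperative. Although Section 7 refers to Section 2, its operative terms do not depend on Section 2, so it remains in effect. Section 5 is a severability clause and preserves every provision that can still be given independent effect. The provisions still in force are Section 3, Section 4, Section 5, Section 6, and Section 7.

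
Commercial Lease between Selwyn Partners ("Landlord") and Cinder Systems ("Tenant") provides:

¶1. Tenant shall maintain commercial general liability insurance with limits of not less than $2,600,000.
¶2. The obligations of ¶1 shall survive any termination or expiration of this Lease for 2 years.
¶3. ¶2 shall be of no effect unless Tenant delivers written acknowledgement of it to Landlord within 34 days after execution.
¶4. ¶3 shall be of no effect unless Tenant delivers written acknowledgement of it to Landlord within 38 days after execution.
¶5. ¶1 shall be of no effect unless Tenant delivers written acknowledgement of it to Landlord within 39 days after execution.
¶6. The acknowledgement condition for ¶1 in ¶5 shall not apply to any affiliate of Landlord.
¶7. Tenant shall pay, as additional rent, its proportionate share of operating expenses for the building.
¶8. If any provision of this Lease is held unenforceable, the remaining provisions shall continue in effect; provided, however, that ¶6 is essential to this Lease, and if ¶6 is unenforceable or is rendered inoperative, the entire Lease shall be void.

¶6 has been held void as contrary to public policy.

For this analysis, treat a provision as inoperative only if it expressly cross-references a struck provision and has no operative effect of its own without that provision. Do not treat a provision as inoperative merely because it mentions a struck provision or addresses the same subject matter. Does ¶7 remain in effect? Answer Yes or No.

No

¶6 is struck. Nothing else in the Lease is defined by reference to ¶6. ¶8 makes ¶6 an essential term, and ¶6 is the provision held invalid; under ¶8, the entire Lease is therefore void. No provision of the Lease survives. ¶7 is among the inoperative provisions, so the answer is no.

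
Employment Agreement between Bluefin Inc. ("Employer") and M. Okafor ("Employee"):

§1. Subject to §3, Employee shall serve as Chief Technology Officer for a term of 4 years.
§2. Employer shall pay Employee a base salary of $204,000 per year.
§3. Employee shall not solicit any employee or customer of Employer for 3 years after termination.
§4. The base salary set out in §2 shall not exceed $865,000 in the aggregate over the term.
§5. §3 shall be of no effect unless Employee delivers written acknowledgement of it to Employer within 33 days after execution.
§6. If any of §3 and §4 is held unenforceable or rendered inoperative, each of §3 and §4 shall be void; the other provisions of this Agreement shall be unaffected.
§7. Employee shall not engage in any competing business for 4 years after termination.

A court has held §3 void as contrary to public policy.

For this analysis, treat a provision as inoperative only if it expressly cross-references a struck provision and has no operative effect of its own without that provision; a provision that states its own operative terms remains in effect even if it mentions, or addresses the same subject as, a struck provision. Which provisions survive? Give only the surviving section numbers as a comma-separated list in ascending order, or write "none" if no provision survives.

1, 2, 6, 7

§3 is struck. §5 has no operative effect of its own apart from §3 and is therefore inoperative. Although §1 refers to §3, its operative terms do not depend on §3, so it remains in effect. §6 declares §3 and §4 mutually dependent; since one of them has fallen, all of them are of no effect. That brings down §4 as well. The remainder continues in force under §6. That leaves §1, §2, §6, and §7 in effect.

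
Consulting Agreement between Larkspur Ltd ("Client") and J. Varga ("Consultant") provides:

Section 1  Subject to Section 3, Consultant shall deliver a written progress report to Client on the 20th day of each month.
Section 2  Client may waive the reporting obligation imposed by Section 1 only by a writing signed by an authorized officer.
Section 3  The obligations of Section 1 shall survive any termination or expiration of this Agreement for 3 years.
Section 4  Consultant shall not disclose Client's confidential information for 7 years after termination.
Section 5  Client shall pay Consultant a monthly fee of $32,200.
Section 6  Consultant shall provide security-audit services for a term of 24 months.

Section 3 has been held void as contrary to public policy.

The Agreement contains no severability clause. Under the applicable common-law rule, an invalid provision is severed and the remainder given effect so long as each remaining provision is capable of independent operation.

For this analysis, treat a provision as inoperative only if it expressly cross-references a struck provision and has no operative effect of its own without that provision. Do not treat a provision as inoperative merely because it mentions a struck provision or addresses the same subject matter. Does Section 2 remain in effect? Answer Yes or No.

Yes

Section 3 is struck. Section 1 mentions Section 3 but its own obligation stands independently of Section 3, so Section 1 is not affected. No other provision's operative terms depend on Section 3. Under the stated default rule, only provisions that cannot operate independently fall away; the rest are enforced. The provisions still in force are Section 1, Section 2, Section 4, Section 5, and Section 6. Section 2 is among the surviving provisions, so the answer is yes.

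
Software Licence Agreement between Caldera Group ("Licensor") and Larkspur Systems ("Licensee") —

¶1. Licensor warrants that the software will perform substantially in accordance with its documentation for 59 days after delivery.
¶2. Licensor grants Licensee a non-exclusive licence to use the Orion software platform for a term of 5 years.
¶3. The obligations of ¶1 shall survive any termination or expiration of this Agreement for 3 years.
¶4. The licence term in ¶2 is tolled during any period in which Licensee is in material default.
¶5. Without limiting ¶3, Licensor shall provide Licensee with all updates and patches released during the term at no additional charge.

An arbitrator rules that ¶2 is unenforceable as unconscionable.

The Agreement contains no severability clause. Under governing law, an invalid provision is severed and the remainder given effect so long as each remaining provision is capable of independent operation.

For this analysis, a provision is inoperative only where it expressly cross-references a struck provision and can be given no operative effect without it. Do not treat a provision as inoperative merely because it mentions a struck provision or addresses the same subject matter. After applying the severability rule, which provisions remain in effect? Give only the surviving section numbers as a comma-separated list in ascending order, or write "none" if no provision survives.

¶2 is struck. ¶4 operates only by reference to ¶2, so it falls with ¶2. With no severability clause, the stated default rule severs what cannot stand and enforces each remaining provision that can operate on its own. That leaves ¶1, ¶3, and ¶5 in effect.

1, 3, 5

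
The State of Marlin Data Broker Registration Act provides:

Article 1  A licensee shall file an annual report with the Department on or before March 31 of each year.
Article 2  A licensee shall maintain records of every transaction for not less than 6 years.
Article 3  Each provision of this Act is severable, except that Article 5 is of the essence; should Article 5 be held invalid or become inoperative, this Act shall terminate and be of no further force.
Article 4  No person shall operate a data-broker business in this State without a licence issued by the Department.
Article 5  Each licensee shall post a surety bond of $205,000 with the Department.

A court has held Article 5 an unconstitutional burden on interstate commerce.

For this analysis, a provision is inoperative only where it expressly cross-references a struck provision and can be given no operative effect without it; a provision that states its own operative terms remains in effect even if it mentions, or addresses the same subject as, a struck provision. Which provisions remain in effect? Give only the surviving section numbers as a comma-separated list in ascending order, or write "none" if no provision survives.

none

Article 5 is struck. No other provision's operative terms depend on Article 5. Article 3 makes Article 5 an essential term, and Article 5 is the provision held invalid; under Article 3, the entire Act is therefore void. No provision of the Act survives.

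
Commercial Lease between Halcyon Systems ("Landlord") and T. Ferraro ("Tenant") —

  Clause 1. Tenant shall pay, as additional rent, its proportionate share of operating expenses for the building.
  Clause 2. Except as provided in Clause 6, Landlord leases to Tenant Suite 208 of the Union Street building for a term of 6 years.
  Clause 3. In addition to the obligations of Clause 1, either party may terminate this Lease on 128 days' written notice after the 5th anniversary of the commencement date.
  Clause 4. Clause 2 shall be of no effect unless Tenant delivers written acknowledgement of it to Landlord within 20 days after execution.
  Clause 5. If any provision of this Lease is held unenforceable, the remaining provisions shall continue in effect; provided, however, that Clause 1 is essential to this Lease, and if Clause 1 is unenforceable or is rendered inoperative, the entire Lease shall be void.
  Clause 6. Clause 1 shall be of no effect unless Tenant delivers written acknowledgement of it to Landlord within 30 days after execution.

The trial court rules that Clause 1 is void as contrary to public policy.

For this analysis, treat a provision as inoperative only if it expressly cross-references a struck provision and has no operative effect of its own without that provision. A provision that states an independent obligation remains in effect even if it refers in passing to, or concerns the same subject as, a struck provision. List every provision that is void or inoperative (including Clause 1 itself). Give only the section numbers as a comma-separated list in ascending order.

1, 2, 3, 4, 5, 6

Clause 1 is struck. The only function of Clause 6 is the acknowledgement condition for Clause 1, so it cannot stand once Clause 1 is removed. Clause 5 makes Clause 1 an essential term, and Clause 1 is the provision held invalid; under Clause 5, the entire Lease is therefore void. No provision of the Lease survives.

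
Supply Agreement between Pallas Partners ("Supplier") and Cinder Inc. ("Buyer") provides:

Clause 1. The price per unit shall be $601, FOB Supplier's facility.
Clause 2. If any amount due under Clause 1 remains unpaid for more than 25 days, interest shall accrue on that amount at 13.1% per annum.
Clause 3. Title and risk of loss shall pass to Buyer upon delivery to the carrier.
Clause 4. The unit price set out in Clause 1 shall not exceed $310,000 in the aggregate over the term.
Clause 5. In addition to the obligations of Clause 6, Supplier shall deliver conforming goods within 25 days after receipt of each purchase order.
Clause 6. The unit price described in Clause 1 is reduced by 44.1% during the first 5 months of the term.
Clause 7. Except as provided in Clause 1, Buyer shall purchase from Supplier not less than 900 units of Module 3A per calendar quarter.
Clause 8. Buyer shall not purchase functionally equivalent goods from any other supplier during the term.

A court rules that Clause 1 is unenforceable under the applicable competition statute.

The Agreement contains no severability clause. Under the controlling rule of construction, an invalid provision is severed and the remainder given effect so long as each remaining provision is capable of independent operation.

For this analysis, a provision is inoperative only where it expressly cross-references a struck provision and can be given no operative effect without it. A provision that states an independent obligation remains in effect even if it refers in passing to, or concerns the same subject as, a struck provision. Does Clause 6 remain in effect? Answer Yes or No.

Clause 1 is struck. Clause 2 does nothing except set the default interest on the unit price by reference to Clause 1; with Clause 1 gone it has no independent effect and is inoperative. Clause 4 has no operative effect of its own apart from Clause 1 and is therefore inoperative. Clause 6 does nothing except set the introductory reduction to the unit price by reference to Clause 1; with Clause 1 gone it has no independent effect and is inoperative. Clause 5 mentions Clause 6 but its own obligation stands independently of Clause 6, so Clause 5 is not affected. Clause 7 mentions Clause 1 but its own obligation stands independently of Clause 1, so Clause 7 is not affected. Under the stated default rule, only provisions that cannot operate independently fall away; the rest are enforced. Clause 3, Clause 5, Clause 7, and Clause 8 remain in effect. Clause 6 is among the inoperative provisions, so the answer is no.

No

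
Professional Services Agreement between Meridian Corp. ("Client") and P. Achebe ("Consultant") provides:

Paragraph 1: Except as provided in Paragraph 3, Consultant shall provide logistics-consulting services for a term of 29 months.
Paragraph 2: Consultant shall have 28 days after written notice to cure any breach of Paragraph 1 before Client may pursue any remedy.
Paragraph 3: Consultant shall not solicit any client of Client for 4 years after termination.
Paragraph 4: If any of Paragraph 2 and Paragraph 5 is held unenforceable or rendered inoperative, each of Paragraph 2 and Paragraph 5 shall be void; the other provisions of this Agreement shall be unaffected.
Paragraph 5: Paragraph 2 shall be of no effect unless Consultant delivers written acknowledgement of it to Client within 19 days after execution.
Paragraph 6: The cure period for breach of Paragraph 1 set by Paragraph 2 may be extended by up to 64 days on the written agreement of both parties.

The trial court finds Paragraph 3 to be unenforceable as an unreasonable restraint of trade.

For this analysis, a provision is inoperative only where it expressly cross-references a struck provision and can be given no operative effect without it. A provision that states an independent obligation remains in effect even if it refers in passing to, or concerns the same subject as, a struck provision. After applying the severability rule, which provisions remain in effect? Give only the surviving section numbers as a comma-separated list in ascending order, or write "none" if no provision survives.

1, 2, 4, 5, 6

Paragraph 3 is struck. Paragraph 1 mentions Paragraph 3 but its own obligation stands independently of Paragraph 3, so Paragraph 1 is not affected. Nothing else in the Agreement is defined by reference to Paragraph 3. Paragraph 4 ties Paragraph 2 and Paragraph 5 together, but none of those is affected here; the remaining provisions continue in force under Paragraph 4. Paragraph 1, Paragraph 2, Paragraph 4, Paragraph 5, and Paragraph 6 remain in effect.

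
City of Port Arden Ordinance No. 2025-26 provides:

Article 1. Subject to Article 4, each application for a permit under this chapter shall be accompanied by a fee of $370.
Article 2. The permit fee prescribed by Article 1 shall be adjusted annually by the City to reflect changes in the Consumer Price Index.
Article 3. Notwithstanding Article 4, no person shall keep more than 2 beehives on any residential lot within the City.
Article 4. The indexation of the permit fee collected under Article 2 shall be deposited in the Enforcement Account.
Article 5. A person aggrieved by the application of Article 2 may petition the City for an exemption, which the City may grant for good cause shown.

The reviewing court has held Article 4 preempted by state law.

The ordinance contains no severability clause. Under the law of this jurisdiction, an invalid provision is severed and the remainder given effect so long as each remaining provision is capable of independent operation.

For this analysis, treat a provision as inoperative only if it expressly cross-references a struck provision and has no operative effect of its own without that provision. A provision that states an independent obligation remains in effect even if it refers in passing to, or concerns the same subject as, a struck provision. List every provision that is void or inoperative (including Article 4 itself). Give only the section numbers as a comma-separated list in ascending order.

Article 4 is struck. Although Article 3 refers to Article 4, its operative terms do not depend on Article 4, so it remains in effect. Article 1 mentions Article 4 but its own obligation stands independently of Article 4, so Article 1 is not affected. Nothing else in the ordinance is defined by reference to Article 4. With no severability clause, the stated default rule severs what cannot stand and enforces each remaining provision that can operate on its own. Article 1, Article 2, Article 3, and Article 5 remain in effect.

4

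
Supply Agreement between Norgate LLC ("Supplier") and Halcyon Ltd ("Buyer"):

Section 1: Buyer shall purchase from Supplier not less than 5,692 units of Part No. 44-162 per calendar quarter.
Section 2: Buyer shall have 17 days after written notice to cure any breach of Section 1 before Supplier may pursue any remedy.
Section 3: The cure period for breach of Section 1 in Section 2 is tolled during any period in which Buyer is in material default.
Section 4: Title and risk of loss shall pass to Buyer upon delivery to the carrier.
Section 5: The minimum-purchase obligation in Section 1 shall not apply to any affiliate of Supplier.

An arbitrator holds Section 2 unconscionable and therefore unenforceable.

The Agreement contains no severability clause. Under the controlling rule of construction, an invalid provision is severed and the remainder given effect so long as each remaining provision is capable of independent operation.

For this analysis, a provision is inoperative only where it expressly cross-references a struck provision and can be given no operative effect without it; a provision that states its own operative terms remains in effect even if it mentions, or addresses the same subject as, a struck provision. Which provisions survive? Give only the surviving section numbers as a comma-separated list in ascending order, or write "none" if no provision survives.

1, 4, 5

Section 2 is struck. Section 3 operates only by reference to Section 2, so it falls with Section 2. With no severability clause, the stated default rule severs what cannot stand and enforces each remaining provision that can operate on its own. The provisions still in force are Section 1, Section 4, and Section 5.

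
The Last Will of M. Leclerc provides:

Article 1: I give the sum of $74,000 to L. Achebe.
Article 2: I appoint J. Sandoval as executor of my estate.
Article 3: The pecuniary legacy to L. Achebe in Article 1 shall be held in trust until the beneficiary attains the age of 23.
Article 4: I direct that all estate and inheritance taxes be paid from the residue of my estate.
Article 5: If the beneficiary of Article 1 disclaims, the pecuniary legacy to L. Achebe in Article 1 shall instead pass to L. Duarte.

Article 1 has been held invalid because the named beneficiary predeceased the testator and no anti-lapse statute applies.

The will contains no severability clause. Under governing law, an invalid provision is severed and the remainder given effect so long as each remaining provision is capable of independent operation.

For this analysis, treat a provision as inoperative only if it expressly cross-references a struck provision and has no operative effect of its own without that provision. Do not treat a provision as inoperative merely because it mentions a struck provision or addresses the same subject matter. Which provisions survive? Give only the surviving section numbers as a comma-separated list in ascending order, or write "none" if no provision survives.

2, 4

Article 1 is struck. Article 3 has no operative effect of its own apart from Article 1 and is therefore inoperative. Article 5 merely fixes the alternative disposition for Article 1; with Article 1 gone it has nothing to operate on and falls away. Under the stated default rule, only provisions that cannot operate independently fall away; the rest are enforced. Article 2 and Article 4 remain in effect.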